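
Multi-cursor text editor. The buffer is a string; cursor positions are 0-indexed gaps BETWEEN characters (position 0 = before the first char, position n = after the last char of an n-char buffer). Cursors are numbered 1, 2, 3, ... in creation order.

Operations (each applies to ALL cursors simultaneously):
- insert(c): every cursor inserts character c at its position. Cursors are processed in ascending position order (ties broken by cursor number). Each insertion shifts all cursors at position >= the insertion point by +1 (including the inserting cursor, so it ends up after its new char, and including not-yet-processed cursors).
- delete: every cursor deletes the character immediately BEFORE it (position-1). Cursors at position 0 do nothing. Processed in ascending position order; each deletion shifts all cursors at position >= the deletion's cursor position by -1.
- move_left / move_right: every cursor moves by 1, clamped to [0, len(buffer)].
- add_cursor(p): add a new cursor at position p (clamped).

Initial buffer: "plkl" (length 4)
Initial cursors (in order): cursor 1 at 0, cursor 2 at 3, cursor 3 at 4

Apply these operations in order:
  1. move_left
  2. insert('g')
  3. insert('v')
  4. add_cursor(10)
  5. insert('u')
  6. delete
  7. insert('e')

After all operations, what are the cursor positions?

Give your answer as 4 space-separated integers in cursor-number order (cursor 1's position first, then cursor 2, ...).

After op 1 (move_left): buffer="plkl" (len 4), cursors c1@0 c2@2 c3@3, authorship ....
After op 2 (insert('g')): buffer="gplgkgl" (len 7), cursors c1@1 c2@4 c3@6, authorship 1..2.3.
After op 3 (insert('v')): buffer="gvplgvkgvl" (len 10), cursors c1@2 c2@6 c3@9, authorship 11..22.33.
After op 4 (add_cursor(10)): buffer="gvplgvkgvl" (len 10), cursors c1@2 c2@6 c3@9 c4@10, authorship 11..22.33.
After op 5 (insert('u')): buffer="gvuplgvukgvulu" (len 14), cursors c1@3 c2@8 c3@12 c4@14, authorship 111..222.333.4
After op 6 (delete): buffer="gvplgvkgvl" (len 10), cursors c1@2 c2@6 c3@9 c4@10, authorship 11..22.33.
After op 7 (insert('e')): buffer="gveplgvekgvele" (len 14), cursors c1@3 c2@8 c3@12 c4@14, authorship 111..222.333.4

Answer: 3 8 12 14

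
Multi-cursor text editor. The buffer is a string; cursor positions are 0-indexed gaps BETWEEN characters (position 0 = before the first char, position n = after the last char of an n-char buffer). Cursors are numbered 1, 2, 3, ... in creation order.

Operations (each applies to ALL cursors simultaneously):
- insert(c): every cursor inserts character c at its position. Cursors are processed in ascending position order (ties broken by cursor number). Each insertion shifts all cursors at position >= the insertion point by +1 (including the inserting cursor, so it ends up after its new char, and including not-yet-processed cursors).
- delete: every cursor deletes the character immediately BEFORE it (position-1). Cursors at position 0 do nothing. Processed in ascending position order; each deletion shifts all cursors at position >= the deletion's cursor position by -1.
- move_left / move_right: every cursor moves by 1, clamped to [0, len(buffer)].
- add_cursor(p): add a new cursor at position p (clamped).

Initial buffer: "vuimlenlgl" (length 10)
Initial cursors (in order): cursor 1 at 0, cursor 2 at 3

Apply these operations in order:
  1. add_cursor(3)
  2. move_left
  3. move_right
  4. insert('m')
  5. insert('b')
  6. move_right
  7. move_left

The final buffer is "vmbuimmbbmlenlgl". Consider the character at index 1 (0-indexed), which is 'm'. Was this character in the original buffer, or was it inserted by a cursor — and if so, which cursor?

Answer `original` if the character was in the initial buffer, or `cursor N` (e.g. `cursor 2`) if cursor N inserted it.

Answer: cursor 1

Derivation:
After op 1 (add_cursor(3)): buffer="vuimlenlgl" (len 10), cursors c1@0 c2@3 c3@3, authorship ..........
After op 2 (move_left): buffer="vuimlenlgl" (len 10), cursors c1@0 c2@2 c3@2, authorship ..........
After op 3 (move_right): buffer="vuimlenlgl" (len 10), cursors c1@1 c2@3 c3@3, authorship ..........
After op 4 (insert('m')): buffer="vmuimmmlenlgl" (len 13), cursors c1@2 c2@6 c3@6, authorship .1..23.......
After op 5 (insert('b')): buffer="vmbuimmbbmlenlgl" (len 16), cursors c1@3 c2@9 c3@9, authorship .11..2323.......
After op 6 (move_right): buffer="vmbuimmbbmlenlgl" (len 16), cursors c1@4 c2@10 c3@10, authorship .11..2323.......
After op 7 (move_left): buffer="vmbuimmbbmlenlgl" (len 16), cursors c1@3 c2@9 c3@9, authorship .11..2323.......
Authorship (.=original, N=cursor N): . 1 1 . . 2 3 2 3 . . . . . . .
Index 1: author = 1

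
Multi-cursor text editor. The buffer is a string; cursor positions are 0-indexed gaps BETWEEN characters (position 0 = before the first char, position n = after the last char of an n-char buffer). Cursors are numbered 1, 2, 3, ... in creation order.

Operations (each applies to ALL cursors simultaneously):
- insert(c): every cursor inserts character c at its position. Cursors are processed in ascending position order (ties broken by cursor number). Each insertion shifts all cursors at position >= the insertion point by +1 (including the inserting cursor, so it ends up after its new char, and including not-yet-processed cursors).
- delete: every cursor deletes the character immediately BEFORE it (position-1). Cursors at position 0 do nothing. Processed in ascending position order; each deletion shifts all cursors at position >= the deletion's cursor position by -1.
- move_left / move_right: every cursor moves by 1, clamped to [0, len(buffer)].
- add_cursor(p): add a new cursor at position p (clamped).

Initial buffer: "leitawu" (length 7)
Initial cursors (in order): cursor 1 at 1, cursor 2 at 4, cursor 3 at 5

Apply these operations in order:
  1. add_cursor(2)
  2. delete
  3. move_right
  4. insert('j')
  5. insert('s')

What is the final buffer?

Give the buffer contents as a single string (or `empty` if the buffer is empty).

Answer: ijjsswjjssu

Derivation:
After op 1 (add_cursor(2)): buffer="leitawu" (len 7), cursors c1@1 c4@2 c2@4 c3@5, authorship .......
After op 2 (delete): buffer="iwu" (len 3), cursors c1@0 c4@0 c2@1 c3@1, authorship ...
After op 3 (move_right): buffer="iwu" (len 3), cursors c1@1 c4@1 c2@2 c3@2, authorship ...
After op 4 (insert('j')): buffer="ijjwjju" (len 7), cursors c1@3 c4@3 c2@6 c3@6, authorship .14.23.
After op 5 (insert('s')): buffer="ijjsswjjssu" (len 11), cursors c1@5 c4@5 c2@10 c3@10, authorship .1414.2323.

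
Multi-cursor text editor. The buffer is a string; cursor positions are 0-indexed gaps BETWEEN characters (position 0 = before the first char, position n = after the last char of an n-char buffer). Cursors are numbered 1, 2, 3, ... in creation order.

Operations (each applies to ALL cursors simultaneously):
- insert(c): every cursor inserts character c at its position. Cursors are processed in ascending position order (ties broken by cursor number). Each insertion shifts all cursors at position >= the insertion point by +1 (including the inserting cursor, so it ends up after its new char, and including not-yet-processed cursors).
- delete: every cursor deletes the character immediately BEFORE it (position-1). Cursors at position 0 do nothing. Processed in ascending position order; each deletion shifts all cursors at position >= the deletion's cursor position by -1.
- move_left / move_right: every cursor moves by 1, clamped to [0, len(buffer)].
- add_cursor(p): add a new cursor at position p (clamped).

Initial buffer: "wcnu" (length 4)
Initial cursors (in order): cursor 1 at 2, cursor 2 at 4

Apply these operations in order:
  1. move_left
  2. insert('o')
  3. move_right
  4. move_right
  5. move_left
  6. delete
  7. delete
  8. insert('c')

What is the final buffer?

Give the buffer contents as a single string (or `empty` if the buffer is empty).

After op 1 (move_left): buffer="wcnu" (len 4), cursors c1@1 c2@3, authorship ....
After op 2 (insert('o')): buffer="wocnou" (len 6), cursors c1@2 c2@5, authorship .1..2.
After op 3 (move_right): buffer="wocnou" (len 6), cursors c1@3 c2@6, authorship .1..2.
After op 4 (move_right): buffer="wocnou" (len 6), cursors c1@4 c2@6, authorship .1..2.
After op 5 (move_left): buffer="wocnou" (len 6), cursors c1@3 c2@5, authorship .1..2.
After op 6 (delete): buffer="wonu" (len 4), cursors c1@2 c2@3, authorship .1..
After op 7 (delete): buffer="wu" (len 2), cursors c1@1 c2@1, authorship ..
After op 8 (insert('c')): buffer="wccu" (len 4), cursors c1@3 c2@3, authorship .12.

Answer: wccu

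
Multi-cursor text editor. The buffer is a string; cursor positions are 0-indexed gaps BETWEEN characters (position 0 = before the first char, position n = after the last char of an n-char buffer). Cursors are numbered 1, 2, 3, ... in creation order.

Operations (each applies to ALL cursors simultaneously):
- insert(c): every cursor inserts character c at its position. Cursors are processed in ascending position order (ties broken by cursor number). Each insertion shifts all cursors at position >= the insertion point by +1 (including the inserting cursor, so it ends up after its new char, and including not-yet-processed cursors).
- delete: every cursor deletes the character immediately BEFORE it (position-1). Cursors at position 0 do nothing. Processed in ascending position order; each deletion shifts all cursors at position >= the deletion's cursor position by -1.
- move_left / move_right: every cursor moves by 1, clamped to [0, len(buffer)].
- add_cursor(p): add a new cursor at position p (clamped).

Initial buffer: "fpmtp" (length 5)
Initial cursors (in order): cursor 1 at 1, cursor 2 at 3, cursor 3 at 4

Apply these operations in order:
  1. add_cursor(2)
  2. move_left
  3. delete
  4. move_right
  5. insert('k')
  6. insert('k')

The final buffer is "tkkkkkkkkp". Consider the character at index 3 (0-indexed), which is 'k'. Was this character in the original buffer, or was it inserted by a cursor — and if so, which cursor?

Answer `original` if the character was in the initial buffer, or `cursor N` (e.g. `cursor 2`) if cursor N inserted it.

Answer: cursor 3

Derivation:
After op 1 (add_cursor(2)): buffer="fpmtp" (len 5), cursors c1@1 c4@2 c2@3 c3@4, authorship .....
After op 2 (move_left): buffer="fpmtp" (len 5), cursors c1@0 c4@1 c2@2 c3@3, authorship .....
After op 3 (delete): buffer="tp" (len 2), cursors c1@0 c2@0 c3@0 c4@0, authorship ..
After op 4 (move_right): buffer="tp" (len 2), cursors c1@1 c2@1 c3@1 c4@1, authorship ..
After op 5 (insert('k')): buffer="tkkkkp" (len 6), cursors c1@5 c2@5 c3@5 c4@5, authorship .1234.
After op 6 (insert('k')): buffer="tkkkkkkkkp" (len 10), cursors c1@9 c2@9 c3@9 c4@9, authorship .12341234.
Authorship (.=original, N=cursor N): . 1 2 3 4 1 2 3 4 .
Index 3: author = 3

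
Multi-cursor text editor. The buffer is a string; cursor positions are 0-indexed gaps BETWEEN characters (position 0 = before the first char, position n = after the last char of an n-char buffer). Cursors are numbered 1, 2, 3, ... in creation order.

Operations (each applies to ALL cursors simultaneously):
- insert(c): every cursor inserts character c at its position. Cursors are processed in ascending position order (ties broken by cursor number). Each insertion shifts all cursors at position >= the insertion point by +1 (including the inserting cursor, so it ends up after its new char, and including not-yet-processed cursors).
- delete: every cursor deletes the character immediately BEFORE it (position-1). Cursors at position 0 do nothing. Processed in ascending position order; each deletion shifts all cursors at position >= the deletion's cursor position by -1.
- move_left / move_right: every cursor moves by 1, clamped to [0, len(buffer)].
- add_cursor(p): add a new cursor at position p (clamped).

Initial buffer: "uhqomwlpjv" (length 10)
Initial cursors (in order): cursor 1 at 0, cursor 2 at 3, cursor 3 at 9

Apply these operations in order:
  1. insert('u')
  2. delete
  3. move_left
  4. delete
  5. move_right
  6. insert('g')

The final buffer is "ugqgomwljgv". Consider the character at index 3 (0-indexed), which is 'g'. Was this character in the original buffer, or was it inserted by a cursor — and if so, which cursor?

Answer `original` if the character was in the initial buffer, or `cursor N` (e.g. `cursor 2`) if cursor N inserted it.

Answer: cursor 2

Derivation:
After op 1 (insert('u')): buffer="uuhquomwlpjuv" (len 13), cursors c1@1 c2@5 c3@12, authorship 1...2......3.
After op 2 (delete): buffer="uhqomwlpjv" (len 10), cursors c1@0 c2@3 c3@9, authorship ..........
After op 3 (move_left): buffer="uhqomwlpjv" (len 10), cursors c1@0 c2@2 c3@8, authorship ..........
After op 4 (delete): buffer="uqomwljv" (len 8), cursors c1@0 c2@1 c3@6, authorship ........
After op 5 (move_right): buffer="uqomwljv" (len 8), cursors c1@1 c2@2 c3@7, authorship ........
After op 6 (insert('g')): buffer="ugqgomwljgv" (len 11), cursors c1@2 c2@4 c3@10, authorship .1.2.....3.
Authorship (.=original, N=cursor N): . 1 . 2 . . . . . 3 .
Index 3: author = 2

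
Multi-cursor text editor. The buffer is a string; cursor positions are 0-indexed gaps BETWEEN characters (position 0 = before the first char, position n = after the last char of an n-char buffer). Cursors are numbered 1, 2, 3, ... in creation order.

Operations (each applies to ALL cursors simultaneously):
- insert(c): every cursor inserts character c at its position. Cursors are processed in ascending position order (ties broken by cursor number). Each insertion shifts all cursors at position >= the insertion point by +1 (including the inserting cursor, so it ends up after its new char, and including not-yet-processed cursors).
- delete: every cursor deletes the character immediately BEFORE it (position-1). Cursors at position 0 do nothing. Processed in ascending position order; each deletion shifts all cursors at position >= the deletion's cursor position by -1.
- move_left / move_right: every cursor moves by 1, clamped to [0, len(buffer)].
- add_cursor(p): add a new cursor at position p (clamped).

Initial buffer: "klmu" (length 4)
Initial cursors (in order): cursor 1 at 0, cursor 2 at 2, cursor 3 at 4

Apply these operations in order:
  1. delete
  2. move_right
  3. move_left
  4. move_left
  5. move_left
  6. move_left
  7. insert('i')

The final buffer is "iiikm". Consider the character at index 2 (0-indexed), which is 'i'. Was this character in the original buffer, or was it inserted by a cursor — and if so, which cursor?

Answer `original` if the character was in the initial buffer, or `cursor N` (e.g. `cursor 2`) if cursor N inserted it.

Answer: cursor 3

Derivation:
After op 1 (delete): buffer="km" (len 2), cursors c1@0 c2@1 c3@2, authorship ..
After op 2 (move_right): buffer="km" (len 2), cursors c1@1 c2@2 c3@2, authorship ..
After op 3 (move_left): buffer="km" (len 2), cursors c1@0 c2@1 c3@1, authorship ..
After op 4 (move_left): buffer="km" (len 2), cursors c1@0 c2@0 c3@0, authorship ..
After op 5 (move_left): buffer="km" (len 2), cursors c1@0 c2@0 c3@0, authorship ..
After op 6 (move_left): buffer="km" (len 2), cursors c1@0 c2@0 c3@0, authorship ..
After op 7 (insert('i')): buffer="iiikm" (len 5), cursors c1@3 c2@3 c3@3, authorship 123..
Authorship (.=original, N=cursor N): 1 2 3 . .
Index 2: author = 3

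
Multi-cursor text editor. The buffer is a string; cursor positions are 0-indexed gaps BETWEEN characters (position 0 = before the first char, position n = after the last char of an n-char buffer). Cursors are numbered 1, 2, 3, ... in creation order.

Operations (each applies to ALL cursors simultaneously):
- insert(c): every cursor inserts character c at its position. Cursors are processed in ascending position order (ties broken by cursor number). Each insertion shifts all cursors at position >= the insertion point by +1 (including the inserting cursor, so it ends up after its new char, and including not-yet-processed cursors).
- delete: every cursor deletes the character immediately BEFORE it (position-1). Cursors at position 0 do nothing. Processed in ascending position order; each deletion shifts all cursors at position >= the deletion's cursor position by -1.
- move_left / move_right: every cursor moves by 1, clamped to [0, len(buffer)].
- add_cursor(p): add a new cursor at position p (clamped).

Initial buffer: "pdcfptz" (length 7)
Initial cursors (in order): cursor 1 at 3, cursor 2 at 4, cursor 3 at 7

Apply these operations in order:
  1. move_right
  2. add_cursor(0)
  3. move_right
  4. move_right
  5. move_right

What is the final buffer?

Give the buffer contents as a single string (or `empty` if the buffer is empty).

After op 1 (move_right): buffer="pdcfptz" (len 7), cursors c1@4 c2@5 c3@7, authorship .......
After op 2 (add_cursor(0)): buffer="pdcfptz" (len 7), cursors c4@0 c1@4 c2@5 c3@7, authorship .......
After op 3 (move_right): buffer="pdcfptz" (len 7), cursors c4@1 c1@5 c2@6 c3@7, authorship .......
After op 4 (move_right): buffer="pdcfptz" (len 7), cursors c4@2 c1@6 c2@7 c3@7, authorship .......
After op 5 (move_right): buffer="pdcfptz" (len 7), cursors c4@3 c1@7 c2@7 c3@7, authorship .......

Answer: pdcfptz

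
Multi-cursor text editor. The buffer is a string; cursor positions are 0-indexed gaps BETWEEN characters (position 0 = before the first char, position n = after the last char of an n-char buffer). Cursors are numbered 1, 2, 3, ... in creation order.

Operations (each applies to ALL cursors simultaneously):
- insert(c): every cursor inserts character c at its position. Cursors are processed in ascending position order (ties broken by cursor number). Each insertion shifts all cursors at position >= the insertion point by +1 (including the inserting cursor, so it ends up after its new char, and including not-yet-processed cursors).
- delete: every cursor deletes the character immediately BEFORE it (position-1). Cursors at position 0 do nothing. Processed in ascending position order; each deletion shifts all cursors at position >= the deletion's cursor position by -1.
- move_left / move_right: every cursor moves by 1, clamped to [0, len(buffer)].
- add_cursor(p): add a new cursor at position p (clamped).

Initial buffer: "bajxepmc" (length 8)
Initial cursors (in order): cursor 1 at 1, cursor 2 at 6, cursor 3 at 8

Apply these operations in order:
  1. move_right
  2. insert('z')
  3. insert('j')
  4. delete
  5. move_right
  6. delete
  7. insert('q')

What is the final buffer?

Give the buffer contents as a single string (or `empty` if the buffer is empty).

After op 1 (move_right): buffer="bajxepmc" (len 8), cursors c1@2 c2@7 c3@8, authorship ........
After op 2 (insert('z')): buffer="bazjxepmzcz" (len 11), cursors c1@3 c2@9 c3@11, authorship ..1.....2.3
After op 3 (insert('j')): buffer="bazjjxepmzjczj" (len 14), cursors c1@4 c2@11 c3@14, authorship ..11.....22.33
After op 4 (delete): buffer="bazjxepmzcz" (len 11), cursors c1@3 c2@9 c3@11, authorship ..1.....2.3
After op 5 (move_right): buffer="bazjxepmzcz" (len 11), cursors c1@4 c2@10 c3@11, authorship ..1.....2.3
After op 6 (delete): buffer="bazxepmz" (len 8), cursors c1@3 c2@8 c3@8, authorship ..1....2
After op 7 (insert('q')): buffer="bazqxepmzqq" (len 11), cursors c1@4 c2@11 c3@11, authorship ..11....223

Answer: bazqxepmzqq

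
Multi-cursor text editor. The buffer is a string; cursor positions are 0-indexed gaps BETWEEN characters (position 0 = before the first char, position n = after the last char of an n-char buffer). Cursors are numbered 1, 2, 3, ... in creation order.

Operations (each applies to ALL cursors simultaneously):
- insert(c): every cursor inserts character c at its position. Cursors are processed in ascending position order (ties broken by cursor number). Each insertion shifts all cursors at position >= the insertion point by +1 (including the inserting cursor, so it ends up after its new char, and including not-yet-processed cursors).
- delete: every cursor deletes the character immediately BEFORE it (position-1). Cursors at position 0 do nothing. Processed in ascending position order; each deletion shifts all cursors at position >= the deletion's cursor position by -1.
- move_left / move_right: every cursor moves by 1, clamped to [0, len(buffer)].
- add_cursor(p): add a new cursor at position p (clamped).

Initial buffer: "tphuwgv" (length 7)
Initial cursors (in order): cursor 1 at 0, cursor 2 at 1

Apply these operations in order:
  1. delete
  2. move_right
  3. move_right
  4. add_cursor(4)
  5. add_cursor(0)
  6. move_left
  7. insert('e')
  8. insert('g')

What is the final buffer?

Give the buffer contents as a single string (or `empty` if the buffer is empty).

After op 1 (delete): buffer="phuwgv" (len 6), cursors c1@0 c2@0, authorship ......
After op 2 (move_right): buffer="phuwgv" (len 6), cursors c1@1 c2@1, authorship ......
After op 3 (move_right): buffer="phuwgv" (len 6), cursors c1@2 c2@2, authorship ......
After op 4 (add_cursor(4)): buffer="phuwgv" (len 6), cursors c1@2 c2@2 c3@4, authorship ......
After op 5 (add_cursor(0)): buffer="phuwgv" (len 6), cursors c4@0 c1@2 c2@2 c3@4, authorship ......
After op 6 (move_left): buffer="phuwgv" (len 6), cursors c4@0 c1@1 c2@1 c3@3, authorship ......
After op 7 (insert('e')): buffer="epeehuewgv" (len 10), cursors c4@1 c1@4 c2@4 c3@7, authorship 4.12..3...
After op 8 (insert('g')): buffer="egpeegghuegwgv" (len 14), cursors c4@2 c1@7 c2@7 c3@11, authorship 44.1212..33...

Answer: egpeegghuegwgv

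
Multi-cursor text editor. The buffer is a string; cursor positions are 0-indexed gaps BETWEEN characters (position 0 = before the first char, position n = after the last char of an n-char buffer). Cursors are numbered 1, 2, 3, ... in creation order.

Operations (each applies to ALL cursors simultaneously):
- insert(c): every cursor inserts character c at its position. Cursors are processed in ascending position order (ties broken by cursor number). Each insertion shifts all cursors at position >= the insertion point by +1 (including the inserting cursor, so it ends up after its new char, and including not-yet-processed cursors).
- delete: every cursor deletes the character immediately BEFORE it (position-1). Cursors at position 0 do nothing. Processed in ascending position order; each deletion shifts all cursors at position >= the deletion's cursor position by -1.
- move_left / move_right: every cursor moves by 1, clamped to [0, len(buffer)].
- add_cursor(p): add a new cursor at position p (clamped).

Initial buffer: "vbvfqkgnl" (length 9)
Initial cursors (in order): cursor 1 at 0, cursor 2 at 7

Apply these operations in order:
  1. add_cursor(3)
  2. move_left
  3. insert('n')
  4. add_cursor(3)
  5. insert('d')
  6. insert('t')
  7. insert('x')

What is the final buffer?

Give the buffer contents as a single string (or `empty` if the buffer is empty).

After op 1 (add_cursor(3)): buffer="vbvfqkgnl" (len 9), cursors c1@0 c3@3 c2@7, authorship .........
After op 2 (move_left): buffer="vbvfqkgnl" (len 9), cursors c1@0 c3@2 c2@6, authorship .........
After op 3 (insert('n')): buffer="nvbnvfqkngnl" (len 12), cursors c1@1 c3@4 c2@9, authorship 1..3....2...
After op 4 (add_cursor(3)): buffer="nvbnvfqkngnl" (len 12), cursors c1@1 c4@3 c3@4 c2@9, authorship 1..3....2...
After op 5 (insert('d')): buffer="ndvbdndvfqkndgnl" (len 16), cursors c1@2 c4@5 c3@7 c2@13, authorship 11..433....22...
After op 6 (insert('t')): buffer="ndtvbdtndtvfqkndtgnl" (len 20), cursors c1@3 c4@7 c3@10 c2@17, authorship 111..44333....222...
After op 7 (insert('x')): buffer="ndtxvbdtxndtxvfqkndtxgnl" (len 24), cursors c1@4 c4@9 c3@13 c2@21, authorship 1111..4443333....2222...

Answer: ndtxvbdtxndtxvfqkndtxgnl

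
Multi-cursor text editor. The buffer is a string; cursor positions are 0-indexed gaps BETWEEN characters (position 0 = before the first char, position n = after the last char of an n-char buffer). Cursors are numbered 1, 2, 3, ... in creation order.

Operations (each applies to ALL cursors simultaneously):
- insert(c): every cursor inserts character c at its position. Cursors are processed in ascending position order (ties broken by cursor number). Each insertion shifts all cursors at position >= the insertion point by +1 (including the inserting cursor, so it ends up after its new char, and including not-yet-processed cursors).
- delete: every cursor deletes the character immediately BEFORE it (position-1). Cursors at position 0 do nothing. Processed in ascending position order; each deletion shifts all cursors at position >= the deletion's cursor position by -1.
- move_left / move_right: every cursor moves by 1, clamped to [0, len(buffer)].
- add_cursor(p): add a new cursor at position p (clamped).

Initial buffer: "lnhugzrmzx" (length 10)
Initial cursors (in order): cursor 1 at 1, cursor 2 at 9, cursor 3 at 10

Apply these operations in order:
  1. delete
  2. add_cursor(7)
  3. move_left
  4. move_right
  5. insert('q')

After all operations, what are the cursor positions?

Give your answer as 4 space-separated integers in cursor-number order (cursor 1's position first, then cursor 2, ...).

Answer: 2 11 11 11

Derivation:
After op 1 (delete): buffer="nhugzrm" (len 7), cursors c1@0 c2@7 c3@7, authorship .......
After op 2 (add_cursor(7)): buffer="nhugzrm" (len 7), cursors c1@0 c2@7 c3@7 c4@7, authorship .......
After op 3 (move_left): buffer="nhugzrm" (len 7), cursors c1@0 c2@6 c3@6 c4@6, authorship .......
After op 4 (move_right): buffer="nhugzrm" (len 7), cursors c1@1 c2@7 c3@7 c4@7, authorship .......
After op 5 (insert('q')): buffer="nqhugzrmqqq" (len 11), cursors c1@2 c2@11 c3@11 c4@11, authorship .1......234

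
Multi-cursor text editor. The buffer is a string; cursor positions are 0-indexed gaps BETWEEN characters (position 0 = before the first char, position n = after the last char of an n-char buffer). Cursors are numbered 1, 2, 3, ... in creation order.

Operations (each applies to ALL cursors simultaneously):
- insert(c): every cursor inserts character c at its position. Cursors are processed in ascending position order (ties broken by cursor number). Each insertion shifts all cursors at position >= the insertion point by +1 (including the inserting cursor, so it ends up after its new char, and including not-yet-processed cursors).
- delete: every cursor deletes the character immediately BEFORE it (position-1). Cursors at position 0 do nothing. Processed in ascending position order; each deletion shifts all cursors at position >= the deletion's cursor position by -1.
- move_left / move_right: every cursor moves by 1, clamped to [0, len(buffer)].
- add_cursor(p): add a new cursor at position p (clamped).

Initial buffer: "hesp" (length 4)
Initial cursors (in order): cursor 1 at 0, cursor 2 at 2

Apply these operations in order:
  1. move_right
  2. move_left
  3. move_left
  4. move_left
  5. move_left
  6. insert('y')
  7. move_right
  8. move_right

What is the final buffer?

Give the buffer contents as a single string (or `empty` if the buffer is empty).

After op 1 (move_right): buffer="hesp" (len 4), cursors c1@1 c2@3, authorship ....
After op 2 (move_left): buffer="hesp" (len 4), cursors c1@0 c2@2, authorship ....
After op 3 (move_left): buffer="hesp" (len 4), cursors c1@0 c2@1, authorship ....
After op 4 (move_left): buffer="hesp" (len 4), cursors c1@0 c2@0, authorship ....
After op 5 (move_left): buffer="hesp" (len 4), cursors c1@0 c2@0, authorship ....
After op 6 (insert('y')): buffer="yyhesp" (len 6), cursors c1@2 c2@2, authorship 12....
After op 7 (move_right): buffer="yyhesp" (len 6), cursors c1@3 c2@3, authorship 12....
After op 8 (move_right): buffer="yyhesp" (len 6), cursors c1@4 c2@4, authorship 12....

Answer: yyhesp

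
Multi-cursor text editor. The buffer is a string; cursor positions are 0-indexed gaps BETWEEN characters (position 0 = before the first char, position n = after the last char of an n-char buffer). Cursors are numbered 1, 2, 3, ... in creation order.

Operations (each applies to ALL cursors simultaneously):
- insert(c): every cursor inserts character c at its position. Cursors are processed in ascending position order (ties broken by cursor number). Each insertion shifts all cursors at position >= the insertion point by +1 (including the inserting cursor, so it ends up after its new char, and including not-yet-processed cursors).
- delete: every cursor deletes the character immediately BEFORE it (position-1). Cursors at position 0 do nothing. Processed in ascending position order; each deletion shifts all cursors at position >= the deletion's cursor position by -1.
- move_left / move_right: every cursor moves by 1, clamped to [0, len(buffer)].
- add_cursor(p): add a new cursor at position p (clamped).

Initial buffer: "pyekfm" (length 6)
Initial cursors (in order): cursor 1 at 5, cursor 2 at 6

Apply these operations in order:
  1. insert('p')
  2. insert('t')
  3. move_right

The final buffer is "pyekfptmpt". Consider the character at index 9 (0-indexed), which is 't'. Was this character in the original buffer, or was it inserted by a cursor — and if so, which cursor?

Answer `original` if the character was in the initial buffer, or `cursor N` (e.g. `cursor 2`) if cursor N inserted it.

Answer: cursor 2

Derivation:
After op 1 (insert('p')): buffer="pyekfpmp" (len 8), cursors c1@6 c2@8, authorship .....1.2
After op 2 (insert('t')): buffer="pyekfptmpt" (len 10), cursors c1@7 c2@10, authorship .....11.22
After op 3 (move_right): buffer="pyekfptmpt" (len 10), cursors c1@8 c2@10, authorship .....11.22
Authorship (.=original, N=cursor N): . . . . . 1 1 . 2 2
Index 9: author = 2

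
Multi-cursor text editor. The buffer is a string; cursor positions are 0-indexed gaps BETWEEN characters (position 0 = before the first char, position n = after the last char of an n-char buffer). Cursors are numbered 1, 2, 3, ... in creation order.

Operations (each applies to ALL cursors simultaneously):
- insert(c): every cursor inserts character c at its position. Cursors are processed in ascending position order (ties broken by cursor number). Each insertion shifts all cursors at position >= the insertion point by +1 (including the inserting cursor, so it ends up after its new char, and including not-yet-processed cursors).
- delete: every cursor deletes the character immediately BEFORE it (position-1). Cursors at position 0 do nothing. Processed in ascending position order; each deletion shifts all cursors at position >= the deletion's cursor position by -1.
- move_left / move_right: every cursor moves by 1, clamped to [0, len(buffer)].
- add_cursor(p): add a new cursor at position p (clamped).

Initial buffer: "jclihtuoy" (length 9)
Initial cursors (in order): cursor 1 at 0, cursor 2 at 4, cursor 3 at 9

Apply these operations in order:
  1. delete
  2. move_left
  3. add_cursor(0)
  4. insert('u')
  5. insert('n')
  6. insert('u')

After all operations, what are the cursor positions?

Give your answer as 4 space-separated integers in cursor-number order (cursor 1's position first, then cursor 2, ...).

After op 1 (delete): buffer="jclhtuo" (len 7), cursors c1@0 c2@3 c3@7, authorship .......
After op 2 (move_left): buffer="jclhtuo" (len 7), cursors c1@0 c2@2 c3@6, authorship .......
After op 3 (add_cursor(0)): buffer="jclhtuo" (len 7), cursors c1@0 c4@0 c2@2 c3@6, authorship .......
After op 4 (insert('u')): buffer="uujculhtuuo" (len 11), cursors c1@2 c4@2 c2@5 c3@10, authorship 14..2....3.
After op 5 (insert('n')): buffer="uunnjcunlhtuuno" (len 15), cursors c1@4 c4@4 c2@8 c3@14, authorship 1414..22....33.
After op 6 (insert('u')): buffer="uunnuujcunulhtuunuo" (len 19), cursors c1@6 c4@6 c2@11 c3@18, authorship 141414..222....333.

Answer: 6 11 18 6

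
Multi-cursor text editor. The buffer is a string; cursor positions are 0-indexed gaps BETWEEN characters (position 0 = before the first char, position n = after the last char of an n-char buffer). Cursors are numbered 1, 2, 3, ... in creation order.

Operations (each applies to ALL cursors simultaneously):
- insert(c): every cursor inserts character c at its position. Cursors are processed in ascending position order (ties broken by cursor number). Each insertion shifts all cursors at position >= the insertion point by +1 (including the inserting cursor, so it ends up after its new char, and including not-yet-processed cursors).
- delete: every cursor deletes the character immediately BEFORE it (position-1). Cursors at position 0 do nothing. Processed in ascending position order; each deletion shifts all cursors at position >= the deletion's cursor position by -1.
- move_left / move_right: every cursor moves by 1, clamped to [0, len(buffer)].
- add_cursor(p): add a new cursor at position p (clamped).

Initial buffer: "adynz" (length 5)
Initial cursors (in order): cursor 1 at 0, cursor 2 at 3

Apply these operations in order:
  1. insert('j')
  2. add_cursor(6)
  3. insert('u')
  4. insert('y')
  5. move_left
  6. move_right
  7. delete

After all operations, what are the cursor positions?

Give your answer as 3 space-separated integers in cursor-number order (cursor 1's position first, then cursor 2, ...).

After op 1 (insert('j')): buffer="jadyjnz" (len 7), cursors c1@1 c2@5, authorship 1...2..
After op 2 (add_cursor(6)): buffer="jadyjnz" (len 7), cursors c1@1 c2@5 c3@6, authorship 1...2..
After op 3 (insert('u')): buffer="juadyjunuz" (len 10), cursors c1@2 c2@7 c3@9, authorship 11...22.3.
After op 4 (insert('y')): buffer="juyadyjuynuyz" (len 13), cursors c1@3 c2@9 c3@12, authorship 111...222.33.
After op 5 (move_left): buffer="juyadyjuynuyz" (len 13), cursors c1@2 c2@8 c3@11, authorship 111...222.33.
After op 6 (move_right): buffer="juyadyjuynuyz" (len 13), cursors c1@3 c2@9 c3@12, authorship 111...222.33.
After op 7 (delete): buffer="juadyjunuz" (len 10), cursors c1@2 c2@7 c3@9, authorship 11...22.3.

Answer: 2 7 9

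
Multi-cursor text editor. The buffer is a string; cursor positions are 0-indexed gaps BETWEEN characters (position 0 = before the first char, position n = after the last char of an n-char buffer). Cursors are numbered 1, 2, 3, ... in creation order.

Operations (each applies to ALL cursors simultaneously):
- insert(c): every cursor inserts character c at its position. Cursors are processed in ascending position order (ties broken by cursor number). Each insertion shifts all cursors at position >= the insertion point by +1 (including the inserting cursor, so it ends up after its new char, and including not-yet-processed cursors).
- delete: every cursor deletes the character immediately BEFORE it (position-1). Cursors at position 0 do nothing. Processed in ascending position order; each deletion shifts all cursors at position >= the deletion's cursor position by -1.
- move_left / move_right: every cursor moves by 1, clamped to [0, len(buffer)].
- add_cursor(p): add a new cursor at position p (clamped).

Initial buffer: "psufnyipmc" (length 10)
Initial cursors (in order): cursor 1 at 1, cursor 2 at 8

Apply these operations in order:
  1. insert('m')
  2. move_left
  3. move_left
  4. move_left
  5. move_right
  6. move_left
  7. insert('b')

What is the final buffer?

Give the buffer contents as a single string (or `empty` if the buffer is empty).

Answer: bpmsufnybipmmc

Derivation:
After op 1 (insert('m')): buffer="pmsufnyipmmc" (len 12), cursors c1@2 c2@10, authorship .1.......2..
After op 2 (move_left): buffer="pmsufnyipmmc" (len 12), cursors c1@1 c2@9, authorship .1.......2..
After op 3 (move_left): buffer="pmsufnyipmmc" (len 12), cursors c1@0 c2@8, authorship .1.......2..
After op 4 (move_left): buffer="pmsufnyipmmc" (len 12), cursors c1@0 c2@7, authorship .1.......2..
After op 5 (move_right): buffer="pmsufnyipmmc" (len 12), cursors c1@1 c2@8, authorship .1.......2..
After op 6 (move_left): buffer="pmsufnyipmmc" (len 12), cursors c1@0 c2@7, authorship .1.......2..
After op 7 (insert('b')): buffer="bpmsufnybipmmc" (len 14), cursors c1@1 c2@9, authorship 1.1.....2..2..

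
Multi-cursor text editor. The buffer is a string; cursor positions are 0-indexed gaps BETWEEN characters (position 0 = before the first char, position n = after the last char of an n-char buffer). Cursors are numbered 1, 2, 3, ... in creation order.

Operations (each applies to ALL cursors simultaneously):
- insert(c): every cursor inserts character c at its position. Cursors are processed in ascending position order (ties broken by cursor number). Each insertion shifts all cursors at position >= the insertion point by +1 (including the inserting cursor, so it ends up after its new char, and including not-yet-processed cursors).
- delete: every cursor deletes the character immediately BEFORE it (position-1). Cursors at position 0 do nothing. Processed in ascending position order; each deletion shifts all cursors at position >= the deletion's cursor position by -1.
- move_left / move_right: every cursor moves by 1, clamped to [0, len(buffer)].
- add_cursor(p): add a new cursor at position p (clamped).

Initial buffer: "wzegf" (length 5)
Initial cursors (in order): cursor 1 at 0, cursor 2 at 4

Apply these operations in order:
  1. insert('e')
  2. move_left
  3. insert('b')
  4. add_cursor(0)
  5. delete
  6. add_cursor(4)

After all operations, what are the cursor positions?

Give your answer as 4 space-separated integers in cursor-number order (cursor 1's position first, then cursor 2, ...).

Answer: 0 5 0 4

Derivation:
After op 1 (insert('e')): buffer="ewzegef" (len 7), cursors c1@1 c2@6, authorship 1....2.
After op 2 (move_left): buffer="ewzegef" (len 7), cursors c1@0 c2@5, authorship 1....2.
After op 3 (insert('b')): buffer="bewzegbef" (len 9), cursors c1@1 c2@7, authorship 11....22.
After op 4 (add_cursor(0)): buffer="bewzegbef" (len 9), cursors c3@0 c1@1 c2@7, authorship 11....22.
After op 5 (delete): buffer="ewzegef" (len 7), cursors c1@0 c3@0 c2@5, authorship 1....2.
After op 6 (add_cursor(4)): buffer="ewzegef" (len 7), cursors c1@0 c3@0 c4@4 c2@5, authorship 1....2.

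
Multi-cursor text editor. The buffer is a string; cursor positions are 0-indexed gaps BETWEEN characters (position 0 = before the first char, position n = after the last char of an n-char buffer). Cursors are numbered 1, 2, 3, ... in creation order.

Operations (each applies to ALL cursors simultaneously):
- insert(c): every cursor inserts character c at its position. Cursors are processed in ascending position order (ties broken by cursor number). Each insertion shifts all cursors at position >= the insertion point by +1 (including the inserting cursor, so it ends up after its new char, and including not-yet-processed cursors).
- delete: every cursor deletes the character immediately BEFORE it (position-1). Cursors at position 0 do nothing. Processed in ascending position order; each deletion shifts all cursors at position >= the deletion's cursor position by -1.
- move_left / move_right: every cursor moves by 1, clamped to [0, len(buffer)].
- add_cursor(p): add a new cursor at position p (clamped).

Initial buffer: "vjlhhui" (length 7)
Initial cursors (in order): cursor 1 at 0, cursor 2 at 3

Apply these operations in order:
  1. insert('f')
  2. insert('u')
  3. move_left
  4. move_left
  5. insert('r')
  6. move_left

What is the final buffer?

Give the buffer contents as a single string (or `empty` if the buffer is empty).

After op 1 (insert('f')): buffer="fvjlfhhui" (len 9), cursors c1@1 c2@5, authorship 1...2....
After op 2 (insert('u')): buffer="fuvjlfuhhui" (len 11), cursors c1@2 c2@7, authorship 11...22....
After op 3 (move_left): buffer="fuvjlfuhhui" (len 11), cursors c1@1 c2@6, authorship 11...22....
After op 4 (move_left): buffer="fuvjlfuhhui" (len 11), cursors c1@0 c2@5, authorship 11...22....
After op 5 (insert('r')): buffer="rfuvjlrfuhhui" (len 13), cursors c1@1 c2@7, authorship 111...222....
After op 6 (move_left): buffer="rfuvjlrfuhhui" (len 13), cursors c1@0 c2@6, authorship 111...222....

Answer: rfuvjlrfuhhui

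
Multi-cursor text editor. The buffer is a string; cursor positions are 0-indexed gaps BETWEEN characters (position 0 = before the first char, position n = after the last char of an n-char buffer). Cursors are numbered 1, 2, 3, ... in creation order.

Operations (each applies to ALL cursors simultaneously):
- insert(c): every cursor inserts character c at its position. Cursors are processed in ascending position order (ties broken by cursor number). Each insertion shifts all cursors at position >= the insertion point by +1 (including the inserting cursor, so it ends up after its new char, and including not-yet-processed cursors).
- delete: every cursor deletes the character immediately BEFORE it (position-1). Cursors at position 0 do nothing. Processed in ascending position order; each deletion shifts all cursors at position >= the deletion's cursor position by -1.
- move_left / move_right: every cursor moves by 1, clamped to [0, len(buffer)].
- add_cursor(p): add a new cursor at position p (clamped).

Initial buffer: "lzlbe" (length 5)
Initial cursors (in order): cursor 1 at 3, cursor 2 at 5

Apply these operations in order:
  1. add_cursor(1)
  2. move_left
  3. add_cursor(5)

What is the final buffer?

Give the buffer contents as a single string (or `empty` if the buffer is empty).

Answer: lzlbe

Derivation:
After op 1 (add_cursor(1)): buffer="lzlbe" (len 5), cursors c3@1 c1@3 c2@5, authorship .....
After op 2 (move_left): buffer="lzlbe" (len 5), cursors c3@0 c1@2 c2@4, authorship .....
After op 3 (add_cursor(5)): buffer="lzlbe" (len 5), cursors c3@0 c1@2 c2@4 c4@5, authorship .....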